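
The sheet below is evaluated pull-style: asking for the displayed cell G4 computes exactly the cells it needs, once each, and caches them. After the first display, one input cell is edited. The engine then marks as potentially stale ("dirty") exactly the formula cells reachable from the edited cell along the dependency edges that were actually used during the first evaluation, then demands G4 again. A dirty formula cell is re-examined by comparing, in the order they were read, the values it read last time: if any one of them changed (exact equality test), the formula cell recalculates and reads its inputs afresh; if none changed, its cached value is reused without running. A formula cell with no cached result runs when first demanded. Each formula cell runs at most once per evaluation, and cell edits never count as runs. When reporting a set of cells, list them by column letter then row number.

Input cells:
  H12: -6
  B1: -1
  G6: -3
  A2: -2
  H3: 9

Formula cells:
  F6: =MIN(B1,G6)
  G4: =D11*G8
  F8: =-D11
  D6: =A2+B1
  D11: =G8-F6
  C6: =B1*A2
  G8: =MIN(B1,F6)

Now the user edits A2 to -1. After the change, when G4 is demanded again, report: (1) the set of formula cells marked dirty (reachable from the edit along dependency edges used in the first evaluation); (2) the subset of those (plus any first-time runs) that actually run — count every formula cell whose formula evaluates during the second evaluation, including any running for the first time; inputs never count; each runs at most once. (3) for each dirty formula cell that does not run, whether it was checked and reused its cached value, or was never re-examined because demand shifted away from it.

The edit dirties: none.
0 formula cells run: none.
No dirty formula cell escaped a run.
Note the shortcut — A2 feeds only undemanded nodes, so no recomputation happens.

First demand of the output computes:
  F6 = MIN(-1, -3) = -3
  G8 = MIN(-1, -3) = -3
  D11 = -3 - -3 = 0
  G4 = 0 * -3 = 0

After the edit, cleaning proceeds:
  A2 only reaches undemanded nodes; the second demand re-runs nothing.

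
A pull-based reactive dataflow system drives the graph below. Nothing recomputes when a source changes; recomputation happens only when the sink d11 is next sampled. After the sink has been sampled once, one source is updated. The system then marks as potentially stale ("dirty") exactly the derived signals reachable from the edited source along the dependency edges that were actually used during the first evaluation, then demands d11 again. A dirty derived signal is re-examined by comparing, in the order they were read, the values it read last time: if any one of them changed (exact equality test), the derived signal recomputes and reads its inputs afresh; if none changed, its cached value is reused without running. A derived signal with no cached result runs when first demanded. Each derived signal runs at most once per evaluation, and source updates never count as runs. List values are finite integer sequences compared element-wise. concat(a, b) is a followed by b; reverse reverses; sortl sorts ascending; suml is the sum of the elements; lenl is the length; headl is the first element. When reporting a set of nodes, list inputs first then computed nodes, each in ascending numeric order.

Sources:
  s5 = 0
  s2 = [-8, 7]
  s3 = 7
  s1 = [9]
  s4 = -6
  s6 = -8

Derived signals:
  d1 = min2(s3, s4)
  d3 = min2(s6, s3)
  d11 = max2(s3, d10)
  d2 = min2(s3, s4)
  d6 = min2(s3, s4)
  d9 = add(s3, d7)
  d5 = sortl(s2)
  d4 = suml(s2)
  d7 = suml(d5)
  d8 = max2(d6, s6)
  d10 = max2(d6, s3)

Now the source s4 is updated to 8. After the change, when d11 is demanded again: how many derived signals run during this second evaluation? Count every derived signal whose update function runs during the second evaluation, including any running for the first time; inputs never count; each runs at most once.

First evaluation (everything demanded from the output):
  d6 = min2(7, -6) = -6
  d10 = max2(-6, 7) = 7
  d11 = max2(7, 7) = 7

Propagation after the edit:
  d6: runs — s4 -6->8; result 7.
  d10: runs — d6 -6->7; result 7 (same value as before).
  d11: checked — values it read are unchanged (s3 unchanged, d10 unchanged); reused cached 7 without running.

Key observation: the change is absorbed at d10 — it re-runs but produces the same value, and the output's value is unchanged.

Derived signals that run: d6, d10 — 2 in total.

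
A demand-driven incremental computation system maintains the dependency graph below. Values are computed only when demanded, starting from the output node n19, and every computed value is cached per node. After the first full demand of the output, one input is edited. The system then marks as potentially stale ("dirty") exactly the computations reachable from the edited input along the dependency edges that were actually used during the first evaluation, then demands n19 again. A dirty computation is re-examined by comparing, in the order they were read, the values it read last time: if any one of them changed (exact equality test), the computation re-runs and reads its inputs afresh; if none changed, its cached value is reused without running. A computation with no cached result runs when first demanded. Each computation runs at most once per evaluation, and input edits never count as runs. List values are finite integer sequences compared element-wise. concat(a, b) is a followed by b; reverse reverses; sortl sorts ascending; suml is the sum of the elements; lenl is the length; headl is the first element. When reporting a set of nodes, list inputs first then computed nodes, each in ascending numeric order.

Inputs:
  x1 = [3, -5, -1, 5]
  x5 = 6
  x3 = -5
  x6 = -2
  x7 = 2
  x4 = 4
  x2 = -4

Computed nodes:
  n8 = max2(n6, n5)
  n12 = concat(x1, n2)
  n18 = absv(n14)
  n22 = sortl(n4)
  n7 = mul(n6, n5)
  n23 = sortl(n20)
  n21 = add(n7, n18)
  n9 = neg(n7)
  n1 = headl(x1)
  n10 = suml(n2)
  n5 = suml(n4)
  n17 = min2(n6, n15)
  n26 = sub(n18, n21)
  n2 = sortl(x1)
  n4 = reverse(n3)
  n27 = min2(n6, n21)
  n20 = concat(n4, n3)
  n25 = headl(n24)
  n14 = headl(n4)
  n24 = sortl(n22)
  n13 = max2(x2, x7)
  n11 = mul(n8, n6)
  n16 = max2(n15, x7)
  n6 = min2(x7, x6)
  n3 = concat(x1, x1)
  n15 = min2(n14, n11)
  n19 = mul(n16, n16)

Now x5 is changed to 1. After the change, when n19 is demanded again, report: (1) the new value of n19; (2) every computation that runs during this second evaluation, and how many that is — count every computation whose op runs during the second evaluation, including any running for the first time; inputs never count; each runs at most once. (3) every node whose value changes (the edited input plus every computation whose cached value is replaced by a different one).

New value of n19: 4.
Computations that run: none — 0 in total.
Values that change: x5.
Key observation: x5 is never demanded by the output, so the edit triggers no recomputation at all.

First evaluation (everything demanded from the output):
  n3 = concat([3, -5, -1, 5], [3, -5, -1, 5]) = [3, -5, -1, 5, 3, -5, -1, 5]
  n4 = reverse([3, -5, -1, 5, 3, -5, -1, 5]) = [5, -1, -5, 3, 5, -1, -5, 3]
  n5 = suml([5, -1, -5, 3, 5, -1, -5, 3]) = 4
  n6 = min2(2, -2) = -2
  n8 = max2(-2, 4) = 4
  n11 = mul(4, -2) = -8
  n14 = headl([5, -1, -5, 3, 5, -1, -5, 3]) = 5
  n15 = min2(5, -8) = -8
  n16 = max2(-8, 2) = 2
  n19 = mul(2, 2) = 4

Propagation after the edit:
  x5 feeds no computation that the output demands — nothing is marked dirty and nothing runs.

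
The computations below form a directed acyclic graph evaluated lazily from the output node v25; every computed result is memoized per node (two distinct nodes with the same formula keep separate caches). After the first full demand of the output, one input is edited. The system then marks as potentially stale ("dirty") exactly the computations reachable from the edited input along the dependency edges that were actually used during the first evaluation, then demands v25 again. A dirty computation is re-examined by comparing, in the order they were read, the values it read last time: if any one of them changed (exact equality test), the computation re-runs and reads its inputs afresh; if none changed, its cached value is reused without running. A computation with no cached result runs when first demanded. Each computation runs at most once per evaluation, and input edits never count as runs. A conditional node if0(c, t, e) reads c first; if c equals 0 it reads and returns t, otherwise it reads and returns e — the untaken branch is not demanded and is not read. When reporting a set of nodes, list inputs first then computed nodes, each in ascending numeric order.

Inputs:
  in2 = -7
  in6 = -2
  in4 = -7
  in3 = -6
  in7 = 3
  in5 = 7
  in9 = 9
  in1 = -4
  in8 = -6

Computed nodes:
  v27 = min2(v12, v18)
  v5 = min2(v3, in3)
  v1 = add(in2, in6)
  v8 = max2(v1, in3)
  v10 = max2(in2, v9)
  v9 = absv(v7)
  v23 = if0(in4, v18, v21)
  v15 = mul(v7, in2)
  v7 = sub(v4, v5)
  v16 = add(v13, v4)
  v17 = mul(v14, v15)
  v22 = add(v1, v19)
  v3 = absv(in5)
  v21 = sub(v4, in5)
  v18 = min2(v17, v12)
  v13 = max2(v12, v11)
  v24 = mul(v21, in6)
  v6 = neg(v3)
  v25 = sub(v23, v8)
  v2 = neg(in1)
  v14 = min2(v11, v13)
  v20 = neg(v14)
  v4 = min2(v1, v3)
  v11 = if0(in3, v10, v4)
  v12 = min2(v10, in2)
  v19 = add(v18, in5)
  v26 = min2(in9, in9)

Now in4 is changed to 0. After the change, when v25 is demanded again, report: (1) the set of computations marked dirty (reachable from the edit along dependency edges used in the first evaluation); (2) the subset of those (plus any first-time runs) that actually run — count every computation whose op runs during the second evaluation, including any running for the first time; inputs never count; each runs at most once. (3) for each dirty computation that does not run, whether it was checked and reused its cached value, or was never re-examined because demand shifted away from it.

The edit dirties: v23, v25.
13 computations run: v5, v7, v9, v10, v11, v12, v13, v14, v15, v17, v18, v23, v25.
No dirty computation escaped a run.
Note the branch switch — v5, v7, v9, v10, v11, v12, v13, v14, v15, v17, v18 had no cache and run now for the first time.

First demand of the output computes:
  v1 = add(-7, -2) = -9
  v3 = absv(7) = 7
  v4 = min2(-9, 7) = -9
  v8 = max2(-9, -6) = -6
  v21 = sub(-9, 7) = -16
  v23 = if0(in4=-7 -> else branch v21) = -16
  v25 = sub(-16, -6) = -10

After the edit, cleaning proceeds:
  v5: had never run; runs now, result -6.
  v7: had never run; runs now, result -3.
  v9: had never run; runs now, result 3.
  v10: had never run; runs now, result 3.
  v11: had never run; runs now, result -9.
  v12: had never run; runs now, result -7.
  v13: had never run; runs now, result -7.
  v14: had never run; runs now, result -9.
  v15: had never run; runs now, result 21.
  v17: had never run; runs now, result -189.
  v18: had never run; runs now, result -189.
  v23: a read changed (in4 -7->0) — executes, giving -189.
  v25: a read changed (v23 -16->-189) — executes, giving -183.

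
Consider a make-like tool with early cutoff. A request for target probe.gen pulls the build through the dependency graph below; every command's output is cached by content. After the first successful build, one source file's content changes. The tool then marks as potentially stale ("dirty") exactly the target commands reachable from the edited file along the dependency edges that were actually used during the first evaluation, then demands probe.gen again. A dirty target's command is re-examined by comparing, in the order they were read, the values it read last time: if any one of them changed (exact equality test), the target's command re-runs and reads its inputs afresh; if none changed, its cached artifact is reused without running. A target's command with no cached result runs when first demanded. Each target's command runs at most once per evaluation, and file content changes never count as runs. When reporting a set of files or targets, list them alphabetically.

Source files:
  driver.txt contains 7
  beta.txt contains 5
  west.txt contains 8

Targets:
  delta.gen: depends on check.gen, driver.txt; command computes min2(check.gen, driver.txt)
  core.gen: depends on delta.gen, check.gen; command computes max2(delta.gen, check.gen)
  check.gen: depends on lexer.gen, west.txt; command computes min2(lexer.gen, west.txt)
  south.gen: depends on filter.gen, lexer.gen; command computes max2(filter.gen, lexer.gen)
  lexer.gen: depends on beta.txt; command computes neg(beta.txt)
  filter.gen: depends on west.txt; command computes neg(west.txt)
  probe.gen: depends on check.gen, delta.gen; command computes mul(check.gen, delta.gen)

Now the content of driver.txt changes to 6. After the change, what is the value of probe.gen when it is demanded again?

Demanding probe.gen again yields 25.
Note the absorption at delta.gen: it re-runs yet its value is the same, leaving the output's value untouched.

First demand of the output computes:
  lexer.gen = neg(5) = -5
  check.gen = min2(-5, 8) = -5
  delta.gen = min2(-5, 7) = -5
  probe.gen = mul(-5, -5) = 25

After the edit, cleaning proceeds:
  delta.gen: a read changed (driver.txt 7->6) — executes, giving -5 — identical to its old value.
  probe.gen: dirty, but its reads are unchanged (check.gen unchanged, delta.gen unchanged); cached 25 stands.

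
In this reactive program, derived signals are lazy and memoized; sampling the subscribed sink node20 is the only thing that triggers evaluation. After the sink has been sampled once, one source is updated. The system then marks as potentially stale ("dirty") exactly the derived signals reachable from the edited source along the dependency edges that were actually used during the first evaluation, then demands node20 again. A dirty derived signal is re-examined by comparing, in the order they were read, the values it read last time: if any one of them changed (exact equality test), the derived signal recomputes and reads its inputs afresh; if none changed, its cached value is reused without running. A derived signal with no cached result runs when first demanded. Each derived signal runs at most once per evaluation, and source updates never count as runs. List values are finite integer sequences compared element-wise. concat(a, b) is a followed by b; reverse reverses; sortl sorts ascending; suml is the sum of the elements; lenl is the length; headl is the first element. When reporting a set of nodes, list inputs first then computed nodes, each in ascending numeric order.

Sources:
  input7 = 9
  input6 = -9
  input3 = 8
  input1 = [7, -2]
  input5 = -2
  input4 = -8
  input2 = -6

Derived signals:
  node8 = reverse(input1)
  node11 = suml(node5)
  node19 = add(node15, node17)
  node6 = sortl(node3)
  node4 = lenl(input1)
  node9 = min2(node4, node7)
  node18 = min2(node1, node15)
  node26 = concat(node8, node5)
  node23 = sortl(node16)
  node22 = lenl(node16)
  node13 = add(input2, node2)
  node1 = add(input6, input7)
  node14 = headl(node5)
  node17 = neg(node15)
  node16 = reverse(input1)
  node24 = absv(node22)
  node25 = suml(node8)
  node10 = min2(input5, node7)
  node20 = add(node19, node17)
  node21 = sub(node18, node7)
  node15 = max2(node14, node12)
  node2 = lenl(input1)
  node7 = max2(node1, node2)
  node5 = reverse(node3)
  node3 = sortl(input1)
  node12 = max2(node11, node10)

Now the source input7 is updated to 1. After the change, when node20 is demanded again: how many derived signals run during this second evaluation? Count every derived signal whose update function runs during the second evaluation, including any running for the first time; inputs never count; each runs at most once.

2 derived signals run: node1, node7.
Note the absorption at node7: it re-runs yet its value is the same, leaving the output's value untouched.

First demand of the output computes:
  node1 = add(-9, 9) = 0
  node2 = lenl([7, -2]) = 2
  node3 = sortl([7, -2]) = [-2, 7]
  node5 = reverse([-2, 7]) = [7, -2]
  node7 = max2(0, 2) = 2
  node10 = min2(-2, 2) = -2
  node11 = suml([7, -2]) = 5
  node12 = max2(5, -2) = 5
  node14 = headl([7, -2]) = 7
  node15 = max2(7, 5) = 7
  node17 = neg(7) = -7
  node19 = add(7, -7) = 0
  node20 = add(0, -7) = -7

After the edit, cleaning proceeds:
  node1: a read changed (input7 9->1) — executes, giving -8.
  node7: a read changed (node1 0->-8) — executes, giving 2 — identical to its old value.
  node10: dirty, but its reads are unchanged (input5 unchanged, node7 unchanged); cached -2 stands.
  node12: dirty, but its reads are unchanged (node11 unchanged, node10 unchanged); cached 5 stands.
  node15: dirty, but its reads are unchanged (node14 unchanged, node12 unchanged); cached 7 stands.
  node17: dirty, but its reads are unchanged (node15 unchanged); cached -7 stands.
  node19: dirty, but its reads are unchanged (node15 unchanged, node17 unchanged); cached 0 stands.
  node20: dirty, but its reads are unchanged (node19 unchanged, node17 unchanged); cached -7 stands.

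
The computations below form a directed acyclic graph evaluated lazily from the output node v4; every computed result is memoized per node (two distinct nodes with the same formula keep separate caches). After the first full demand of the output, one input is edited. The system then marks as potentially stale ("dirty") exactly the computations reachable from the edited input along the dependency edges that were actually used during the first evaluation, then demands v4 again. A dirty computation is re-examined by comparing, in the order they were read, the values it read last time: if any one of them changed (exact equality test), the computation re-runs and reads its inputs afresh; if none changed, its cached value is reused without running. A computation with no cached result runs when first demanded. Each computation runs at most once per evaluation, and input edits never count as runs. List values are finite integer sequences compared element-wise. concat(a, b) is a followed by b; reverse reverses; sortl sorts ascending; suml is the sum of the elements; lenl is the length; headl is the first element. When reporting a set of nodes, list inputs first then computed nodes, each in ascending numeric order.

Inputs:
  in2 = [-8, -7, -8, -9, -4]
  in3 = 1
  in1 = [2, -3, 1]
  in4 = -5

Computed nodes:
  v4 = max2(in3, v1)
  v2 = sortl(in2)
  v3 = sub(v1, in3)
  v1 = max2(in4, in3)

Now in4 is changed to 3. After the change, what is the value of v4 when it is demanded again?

First demand of the output computes:
  v1 = max2(-5, 1) = 1
  v4 = max2(1, 1) = 1

After the edit, cleaning proceeds:
  v1: a read changed (in4 -5->3) — executes, giving 3.
  v4: a read changed (v1 1->3) — executes, giving 3.

Demanding v4 again yields 3.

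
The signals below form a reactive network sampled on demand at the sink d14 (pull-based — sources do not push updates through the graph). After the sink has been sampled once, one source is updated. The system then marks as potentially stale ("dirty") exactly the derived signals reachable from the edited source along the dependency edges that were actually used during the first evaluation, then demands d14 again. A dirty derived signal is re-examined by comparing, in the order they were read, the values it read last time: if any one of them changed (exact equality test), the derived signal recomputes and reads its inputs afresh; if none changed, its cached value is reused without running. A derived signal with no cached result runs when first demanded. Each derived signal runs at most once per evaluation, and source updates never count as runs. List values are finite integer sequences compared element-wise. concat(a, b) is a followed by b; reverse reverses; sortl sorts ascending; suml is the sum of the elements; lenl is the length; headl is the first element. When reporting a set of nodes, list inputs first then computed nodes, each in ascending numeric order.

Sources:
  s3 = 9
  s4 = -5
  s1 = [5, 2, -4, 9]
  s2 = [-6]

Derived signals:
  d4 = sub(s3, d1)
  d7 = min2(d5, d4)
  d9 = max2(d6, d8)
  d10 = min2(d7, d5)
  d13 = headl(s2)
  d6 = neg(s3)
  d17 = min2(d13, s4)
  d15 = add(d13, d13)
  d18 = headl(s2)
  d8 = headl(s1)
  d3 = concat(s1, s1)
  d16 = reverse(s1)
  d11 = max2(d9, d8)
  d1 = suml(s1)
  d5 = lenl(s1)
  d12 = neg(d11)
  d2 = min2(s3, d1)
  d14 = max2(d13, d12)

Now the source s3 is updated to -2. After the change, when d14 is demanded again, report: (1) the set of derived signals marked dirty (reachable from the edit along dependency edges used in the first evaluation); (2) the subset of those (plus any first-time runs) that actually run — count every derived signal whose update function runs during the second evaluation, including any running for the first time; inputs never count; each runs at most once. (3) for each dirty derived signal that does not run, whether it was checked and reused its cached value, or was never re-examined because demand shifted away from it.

Dirty set: d6, d9, d11, d12, d14.
Run set: d6, d9 (2 run).
Re-examined without running (cache reused): d11, d12, d14.
The important point: d9 recomputes to an identical value, and the output ends up unchanged.

Initial pass — values computed on the first demand:
  d6 = neg(9) = -9
  d8 = headl([5, 2, -4, 9]) = 5
  d9 = max2(-9, 5) = 5
  d11 = max2(5, 5) = 5
  d12 = neg(5) = -5
  d13 = headl([-6]) = -6
  d14 = max2(-6, -5) = -5

Second demand — change propagation:
  d6: re-runs because s3 9->-2; new result 2.
  d9: re-runs because d6 -9->2; new result 5 (unchanged).
  d11: re-examined; everything it read last time is the same (d9 unchanged, d8 unchanged) — cache 5 kept, no run.
  d12: re-examined; everything it read last time is the same (d11 unchanged) — cache -5 kept, no run.
  d14: re-examined; everything it read last time is the same (d13 unchanged, d12 unchanged) — cache -5 kept, no run.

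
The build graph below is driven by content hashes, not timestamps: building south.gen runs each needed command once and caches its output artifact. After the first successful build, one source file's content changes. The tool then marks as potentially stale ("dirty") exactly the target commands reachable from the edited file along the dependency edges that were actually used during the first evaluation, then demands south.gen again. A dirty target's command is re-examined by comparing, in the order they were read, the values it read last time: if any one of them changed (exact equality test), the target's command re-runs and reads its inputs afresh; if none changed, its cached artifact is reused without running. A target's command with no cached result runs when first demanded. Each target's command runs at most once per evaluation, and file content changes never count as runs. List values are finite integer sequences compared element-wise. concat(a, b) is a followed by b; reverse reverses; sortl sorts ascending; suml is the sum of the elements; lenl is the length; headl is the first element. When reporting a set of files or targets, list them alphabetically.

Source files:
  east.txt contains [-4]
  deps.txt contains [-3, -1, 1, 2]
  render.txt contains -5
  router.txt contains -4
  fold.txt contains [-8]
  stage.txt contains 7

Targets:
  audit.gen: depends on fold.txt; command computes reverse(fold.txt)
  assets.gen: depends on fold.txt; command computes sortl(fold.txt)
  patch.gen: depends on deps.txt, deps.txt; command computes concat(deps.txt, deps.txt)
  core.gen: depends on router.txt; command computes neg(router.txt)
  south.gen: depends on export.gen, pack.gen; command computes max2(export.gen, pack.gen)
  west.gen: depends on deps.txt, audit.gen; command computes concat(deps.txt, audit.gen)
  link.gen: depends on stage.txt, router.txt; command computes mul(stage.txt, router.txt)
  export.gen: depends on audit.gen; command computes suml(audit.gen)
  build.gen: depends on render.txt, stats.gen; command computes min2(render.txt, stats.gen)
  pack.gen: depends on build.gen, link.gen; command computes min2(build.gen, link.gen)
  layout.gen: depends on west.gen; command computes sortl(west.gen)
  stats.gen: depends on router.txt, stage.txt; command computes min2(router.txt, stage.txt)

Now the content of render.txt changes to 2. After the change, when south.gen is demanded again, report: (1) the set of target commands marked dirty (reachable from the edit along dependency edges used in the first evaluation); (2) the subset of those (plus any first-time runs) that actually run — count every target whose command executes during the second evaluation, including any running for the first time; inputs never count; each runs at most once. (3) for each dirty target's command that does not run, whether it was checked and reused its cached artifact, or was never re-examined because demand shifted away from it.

Dirty set: build.gen, pack.gen, south.gen.
Run set: build.gen, pack.gen (2 run).
Re-examined without running (cache reused): south.gen.
The important point: pack.gen recomputes to an identical value, and the output ends up unchanged.

Initial pass — values computed on the first demand:
  audit.gen = reverse([-8]) = [-8]
  export.gen = suml([-8]) = -8
  link.gen = mul(7, -4) = -28
  stats.gen = min2(-4, 7) = -4
  build.gen = min2(-5, -4) = -5
  pack.gen = min2(-5, -28) = -28
  south.gen = max2(-8, -28) = -8

Second demand — change propagation:
  build.gen: re-runs because render.txt -5->2; new result -4.
  pack.gen: re-runs because build.gen -5->-4; new result -28 (unchanged).
  south.gen: re-examined; everything it read last time is the same (export.gen unchanged, pack.gen unchanged) — cache -8 kept, no run.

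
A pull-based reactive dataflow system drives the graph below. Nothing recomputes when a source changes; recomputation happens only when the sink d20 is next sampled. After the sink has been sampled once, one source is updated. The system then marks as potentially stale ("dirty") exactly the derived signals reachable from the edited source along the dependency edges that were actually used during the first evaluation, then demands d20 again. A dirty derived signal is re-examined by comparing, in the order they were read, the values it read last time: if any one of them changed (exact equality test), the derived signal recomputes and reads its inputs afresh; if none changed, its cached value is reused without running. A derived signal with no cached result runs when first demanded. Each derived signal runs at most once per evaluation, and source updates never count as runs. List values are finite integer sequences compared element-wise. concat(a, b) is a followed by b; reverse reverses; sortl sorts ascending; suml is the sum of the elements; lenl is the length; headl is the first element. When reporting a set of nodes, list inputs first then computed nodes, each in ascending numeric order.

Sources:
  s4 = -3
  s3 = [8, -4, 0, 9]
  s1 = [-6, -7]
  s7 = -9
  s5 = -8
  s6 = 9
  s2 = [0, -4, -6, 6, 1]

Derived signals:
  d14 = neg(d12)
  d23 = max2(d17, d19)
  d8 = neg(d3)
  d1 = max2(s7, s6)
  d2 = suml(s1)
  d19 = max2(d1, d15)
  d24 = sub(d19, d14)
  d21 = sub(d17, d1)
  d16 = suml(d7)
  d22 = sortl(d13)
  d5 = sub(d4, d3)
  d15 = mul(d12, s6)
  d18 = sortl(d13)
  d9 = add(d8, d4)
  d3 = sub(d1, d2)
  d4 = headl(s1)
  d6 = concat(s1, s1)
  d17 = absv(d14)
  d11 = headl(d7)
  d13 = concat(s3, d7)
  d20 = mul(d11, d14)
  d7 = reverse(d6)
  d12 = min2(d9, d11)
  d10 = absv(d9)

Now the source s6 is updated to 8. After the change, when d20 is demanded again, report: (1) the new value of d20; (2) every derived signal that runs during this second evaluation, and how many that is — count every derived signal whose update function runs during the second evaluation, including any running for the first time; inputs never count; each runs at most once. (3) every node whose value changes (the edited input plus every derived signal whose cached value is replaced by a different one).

First evaluation (everything demanded from the output):
  d1 = max2(-9, 9) = 9
  d2 = suml([-6, -7]) = -13
  d3 = sub(9, -13) = 22
  d4 = headl([-6, -7]) = -6
  d6 = concat([-6, -7], [-6, -7]) = [-6, -7, -6, -7]
  d7 = reverse([-6, -7, -6, -7]) = [-7, -6, -7, -6]
  d8 = neg(22) = -22
  d9 = add(-22, -6) = -28
  d11 = headl([-7, -6, -7, -6]) = -7
  d12 = min2(-28, -7) = -28
  d14 = neg(-28) = 28
  d20 = mul(-7, 28) = -196

Propagation after the edit:
  d1: runs — s6 9->8; result 8.
  d3: runs — d1 9->8; result 21.
  d8: runs — d3 22->21; result -21.
  d9: runs — d8 -22->-21; result -27.
  d12: runs — d9 -28->-27; result -27.
  d14: runs — d12 -28->-27; result 27.
  d20: runs — d14 28->27; result -189.

New value of d20: -189.
Derived signals that run: d1, d3, d8, d9, d12, d14, d20 — 7 in total.
Values that change: s6, d1, d3, d8, d9, d12, d14, d20.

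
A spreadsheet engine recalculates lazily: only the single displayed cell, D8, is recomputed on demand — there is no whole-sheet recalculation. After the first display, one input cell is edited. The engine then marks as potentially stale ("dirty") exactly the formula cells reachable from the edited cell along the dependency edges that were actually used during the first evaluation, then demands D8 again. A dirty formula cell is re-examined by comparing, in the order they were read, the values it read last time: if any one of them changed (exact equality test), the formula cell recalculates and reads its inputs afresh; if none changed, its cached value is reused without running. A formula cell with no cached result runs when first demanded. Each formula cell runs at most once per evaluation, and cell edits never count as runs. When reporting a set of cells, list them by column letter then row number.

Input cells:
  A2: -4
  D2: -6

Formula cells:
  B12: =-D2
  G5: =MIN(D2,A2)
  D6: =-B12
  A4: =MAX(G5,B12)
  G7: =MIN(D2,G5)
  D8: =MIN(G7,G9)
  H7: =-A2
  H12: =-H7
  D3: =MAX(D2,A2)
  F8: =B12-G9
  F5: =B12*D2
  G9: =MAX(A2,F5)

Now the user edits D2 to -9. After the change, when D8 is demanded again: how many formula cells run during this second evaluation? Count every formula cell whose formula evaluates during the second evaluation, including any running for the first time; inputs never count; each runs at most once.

First evaluation (everything demanded from the output):
  B12 = -(-6) = 6
  F5 = 6 * -6 = -36
  G5 = MIN(-6, -4) = -6
  G7 = MIN(-6, -6) = -6
  G9 = MAX(-4, -36) = -4
  D8 = MIN(-6, -4) = -6

Propagation after the edit:
  B12: runs — D2 -6->-9; result 9.
  F5: runs — B12 6->9; D2 -6->-9; result -81.
  G5: runs — D2 -6->-9; result -9.
  G7: runs — D2 -6->-9; G5 -6->-9; result -9.
  G9: runs — F5 -36->-81; result -4 (same value as before).
  D8: runs — G7 -6->-9; result -9.

Formula cells that run: B12, D8, F5, G5, G7, G9 — 6 in total.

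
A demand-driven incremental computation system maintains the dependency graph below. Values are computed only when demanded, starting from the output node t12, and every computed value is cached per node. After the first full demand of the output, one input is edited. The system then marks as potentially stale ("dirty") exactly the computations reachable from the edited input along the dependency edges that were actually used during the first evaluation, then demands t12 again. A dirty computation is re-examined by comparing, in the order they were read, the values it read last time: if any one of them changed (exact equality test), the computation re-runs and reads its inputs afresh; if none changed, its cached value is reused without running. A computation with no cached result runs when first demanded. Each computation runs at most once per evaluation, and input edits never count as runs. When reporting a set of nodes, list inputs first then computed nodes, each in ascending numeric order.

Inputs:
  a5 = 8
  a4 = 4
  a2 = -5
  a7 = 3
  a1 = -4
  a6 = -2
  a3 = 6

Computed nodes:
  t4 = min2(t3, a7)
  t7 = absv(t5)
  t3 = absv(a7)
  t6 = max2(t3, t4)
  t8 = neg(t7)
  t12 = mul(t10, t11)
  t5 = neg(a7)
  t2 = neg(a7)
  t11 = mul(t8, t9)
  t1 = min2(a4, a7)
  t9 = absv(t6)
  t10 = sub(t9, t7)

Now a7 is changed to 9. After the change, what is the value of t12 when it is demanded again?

New value of t12: 0.

First evaluation (everything demanded from the output):
  t3 = absv(3) = 3
  t4 = min2(3, 3) = 3
  t5 = neg(3) = -3
  t6 = max2(3, 3) = 3
  t7 = absv(-3) = 3
  t8 = neg(3) = -3
  t9 = absv(3) = 3
  t10 = sub(3, 3) = 0
  t11 = mul(-3, 3) = -9
  t12 = mul(0, -9) = 0

Propagation after the edit:
  t3: runs — a7 3->9; result 9.
  t4: runs — t3 3->9; a7 3->9; result 9.
  t5: runs — a7 3->9; result -9.
  t6: runs — t3 3->9; t4 3->9; result 9.
  t7: runs — t5 -3->-9; result 9.
  t8: runs — t7 3->9; result -9.
  t9: runs — t6 3->9; result 9.
  t10: runs — t9 3->9; t7 3->9; result 0 (same value as before).
  t11: runs — t8 -3->-9; t9 3->9; result -81.
  t12: runs — t11 -9->-81; result 0 (same value as before).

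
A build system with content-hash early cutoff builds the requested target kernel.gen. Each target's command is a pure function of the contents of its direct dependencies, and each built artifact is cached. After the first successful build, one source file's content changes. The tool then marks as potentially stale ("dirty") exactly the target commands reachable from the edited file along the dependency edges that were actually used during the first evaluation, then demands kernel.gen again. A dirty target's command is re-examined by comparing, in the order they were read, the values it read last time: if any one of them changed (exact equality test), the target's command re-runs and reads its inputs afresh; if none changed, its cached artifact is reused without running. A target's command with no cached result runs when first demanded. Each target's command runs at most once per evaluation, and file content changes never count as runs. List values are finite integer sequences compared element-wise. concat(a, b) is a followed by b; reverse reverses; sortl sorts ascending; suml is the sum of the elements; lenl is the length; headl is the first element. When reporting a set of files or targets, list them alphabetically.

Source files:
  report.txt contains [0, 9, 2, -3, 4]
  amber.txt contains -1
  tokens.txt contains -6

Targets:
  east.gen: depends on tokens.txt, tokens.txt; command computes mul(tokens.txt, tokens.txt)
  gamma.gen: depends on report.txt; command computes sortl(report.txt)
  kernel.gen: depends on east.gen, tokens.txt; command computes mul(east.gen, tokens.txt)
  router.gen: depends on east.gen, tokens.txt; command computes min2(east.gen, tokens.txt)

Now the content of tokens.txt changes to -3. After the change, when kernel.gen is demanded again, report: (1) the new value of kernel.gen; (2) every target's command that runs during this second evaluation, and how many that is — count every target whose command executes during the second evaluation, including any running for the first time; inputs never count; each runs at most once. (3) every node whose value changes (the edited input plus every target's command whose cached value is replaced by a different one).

New value of kernel.gen: -27.
Target commands that run: east.gen, kernel.gen — 2 in total.
Values that change: east.gen, kernel.gen, tokens.txt.

First evaluation (everything demanded from the output):
  east.gen = mul(-6, -6) = 36
  kernel.gen = mul(36, -6) = -216

Propagation after the edit:
  east.gen: runs — tokens.txt -6->-3; tokens.txt -6->-3; result 9.
  kernel.gen: runs — east.gen 36->9; tokens.txt -6->-3; result -27.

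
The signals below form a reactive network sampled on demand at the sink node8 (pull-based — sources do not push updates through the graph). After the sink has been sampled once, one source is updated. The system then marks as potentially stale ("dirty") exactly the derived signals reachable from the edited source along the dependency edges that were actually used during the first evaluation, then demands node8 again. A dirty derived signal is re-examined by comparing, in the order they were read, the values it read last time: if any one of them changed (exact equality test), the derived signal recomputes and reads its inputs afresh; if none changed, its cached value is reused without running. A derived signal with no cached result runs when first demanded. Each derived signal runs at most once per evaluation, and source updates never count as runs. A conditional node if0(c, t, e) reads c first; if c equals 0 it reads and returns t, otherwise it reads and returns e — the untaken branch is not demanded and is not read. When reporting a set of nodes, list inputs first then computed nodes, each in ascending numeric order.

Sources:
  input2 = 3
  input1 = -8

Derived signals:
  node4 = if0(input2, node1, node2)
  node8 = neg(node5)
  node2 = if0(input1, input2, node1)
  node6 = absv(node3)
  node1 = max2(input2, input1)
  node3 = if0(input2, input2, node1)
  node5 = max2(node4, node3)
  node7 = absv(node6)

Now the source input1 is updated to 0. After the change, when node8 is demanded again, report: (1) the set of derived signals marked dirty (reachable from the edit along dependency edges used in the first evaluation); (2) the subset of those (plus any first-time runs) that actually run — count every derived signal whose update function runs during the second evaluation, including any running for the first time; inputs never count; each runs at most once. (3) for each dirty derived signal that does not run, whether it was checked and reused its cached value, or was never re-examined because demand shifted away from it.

Initial pass — values computed on the first demand:
  node1 = max2(3, -8) = 3
  node2 = if0(input1=-8 -> else branch node1) = 3
  node3 = if0(input2=3 -> else branch node1) = 3
  node4 = if0(input2=3 -> else branch node2) = 3
  node5 = max2(3, 3) = 3
  node8 = neg(3) = -3

Second demand — change propagation:
  node1: re-runs because input1 -8->0; new result 3 (unchanged).
  node2: re-runs because input1 -8->0; new result 3 (unchanged).
  node3: re-examined; everything it read last time is the same (input2 unchanged, node1 unchanged) — cache 3 kept, no run.
  node4: re-examined; everything it read last time is the same (input2 unchanged, node2 unchanged) — cache 3 kept, no run.
  node5: re-examined; everything it read last time is the same (node4 unchanged, node3 unchanged) — cache 3 kept, no run.
  node8: re-examined; everything it read last time is the same (node5 unchanged) — cache -3 kept, no run.

The important point: at node3 every value read last time is unchanged, so the dirty flag clears without a run.

Dirty set: node1, node2, node3, node4, node5, node8.
Run set: node1, node2 (2 run).
Re-examined without running (cache reused): node3, node4, node5, node8.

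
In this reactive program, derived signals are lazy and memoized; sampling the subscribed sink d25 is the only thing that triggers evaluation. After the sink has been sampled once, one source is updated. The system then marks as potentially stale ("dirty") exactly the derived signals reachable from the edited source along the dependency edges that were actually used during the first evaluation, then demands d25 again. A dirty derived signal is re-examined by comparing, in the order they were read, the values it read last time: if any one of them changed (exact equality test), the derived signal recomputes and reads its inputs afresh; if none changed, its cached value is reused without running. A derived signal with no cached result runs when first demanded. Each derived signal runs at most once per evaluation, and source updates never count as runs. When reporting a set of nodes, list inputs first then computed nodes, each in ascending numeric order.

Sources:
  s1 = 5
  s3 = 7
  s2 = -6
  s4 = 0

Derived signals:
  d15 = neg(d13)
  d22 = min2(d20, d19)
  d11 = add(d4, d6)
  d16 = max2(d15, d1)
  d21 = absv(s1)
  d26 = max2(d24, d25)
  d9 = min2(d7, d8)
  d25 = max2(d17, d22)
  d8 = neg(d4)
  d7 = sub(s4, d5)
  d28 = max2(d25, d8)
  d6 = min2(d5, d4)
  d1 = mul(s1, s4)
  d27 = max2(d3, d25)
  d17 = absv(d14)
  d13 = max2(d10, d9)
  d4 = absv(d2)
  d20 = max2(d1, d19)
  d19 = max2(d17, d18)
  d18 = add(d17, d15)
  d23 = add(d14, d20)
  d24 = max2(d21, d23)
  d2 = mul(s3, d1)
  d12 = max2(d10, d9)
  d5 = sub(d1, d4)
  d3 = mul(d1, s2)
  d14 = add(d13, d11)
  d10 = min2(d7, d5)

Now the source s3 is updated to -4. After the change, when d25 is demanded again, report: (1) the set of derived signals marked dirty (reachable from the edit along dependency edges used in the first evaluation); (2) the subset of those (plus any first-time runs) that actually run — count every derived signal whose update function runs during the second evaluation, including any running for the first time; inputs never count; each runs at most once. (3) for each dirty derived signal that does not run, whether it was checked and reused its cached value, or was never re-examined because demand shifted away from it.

The edit dirties: d2, d4, d5, d6, d7, d8, d9, d10, d11, d13, d14, d15, d17, d18, d19, d20, d22, d25.
1 derived signals run: d2.
Cache hits after checking: d4, d5, d6, d7, d8, d9, d10, d11, d13, d14, d15, d17, d18, d19, d20, d22, d25.
Note the absorption at d2: it re-runs yet its value is the same, leaving the output's value untouched.

First demand of the output computes:
  d1 = mul(5, 0) = 0
  d2 = mul(7, 0) = 0
  d4 = absv(0) = 0
  d5 = sub(0, 0) = 0
  d6 = min2(0, 0) = 0
  d7 = sub(0, 0) = 0
  d8 = neg(0) = 0
  d9 = min2(0, 0) = 0
  d10 = min2(0, 0) = 0
  d11 = add(0, 0) = 0
  d13 = max2(0, 0) = 0
  d14 = add(0, 0) = 0
  d15 = neg(0) = 0
  d17 = absv(0) = 0
  d18 = add(0, 0) = 0
  d19 = max2(0, 0) = 0
  d20 = max2(0, 0) = 0
  d22 = min2(0, 0) = 0
  d25 = max2(0, 0) = 0

After the edit, cleaning proceeds:
  d2: a read changed (s3 7->-4) — executes, giving 0 — identical to its old value.
  d4: dirty, but its reads are unchanged (d2 unchanged); cached 0 stands.
  d5: dirty, but its reads are unchanged (d1 unchanged, d4 unchanged); cached 0 stands.
  d6: dirty, but its reads are unchanged (d5 unchanged, d4 unchanged); cached 0 stands.
  d7: dirty, but its reads are unchanged (s4 unchanged, d5 unchanged); cached 0 stands.
  d8: dirty, but its reads are unchanged (d4 unchanged); cached 0 stands.
  d9: dirty, but its reads are unchanged (d7 unchanged, d8 unchanged); cached 0 stands.
  d10: dirty, but its reads are unchanged (d7 unchanged, d5 unchanged); cached 0 stands.
  d11: dirty, but its reads are unchanged (d4 unchanged, d6 unchanged); cached 0 stands.
  d13: dirty, but its reads are unchanged (d10 unchanged, d9 unchanged); cached 0 stands.
  d14: dirty, but its reads are unchanged (d13 unchanged, d11 unchanged); cached 0 stands.
  d15: dirty, but its reads are unchanged (d13 unchanged); cached 0 stands.
  d17: dirty, but its reads are unchanged (d14 unchanged); cached 0 stands.
  d18: dirty, but its reads are unchanged (d17 unchanged, d15 unchanged); cached 0 stands.
  d19: dirty, but its reads are unchanged (d17 unchanged, d18 unchanged); cached 0 stands.
  d20: dirty, but its reads are unchanged (d1 unchanged, d19 unchanged); cached 0 stands.
  d22: dirty, but its reads are unchanged (d20 unchanged, d19 unchanged); cached 0 stands.
  d25: dirty, but its reads are unchanged (d17 unchanged, d22 unchanged); cached 0 stands.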